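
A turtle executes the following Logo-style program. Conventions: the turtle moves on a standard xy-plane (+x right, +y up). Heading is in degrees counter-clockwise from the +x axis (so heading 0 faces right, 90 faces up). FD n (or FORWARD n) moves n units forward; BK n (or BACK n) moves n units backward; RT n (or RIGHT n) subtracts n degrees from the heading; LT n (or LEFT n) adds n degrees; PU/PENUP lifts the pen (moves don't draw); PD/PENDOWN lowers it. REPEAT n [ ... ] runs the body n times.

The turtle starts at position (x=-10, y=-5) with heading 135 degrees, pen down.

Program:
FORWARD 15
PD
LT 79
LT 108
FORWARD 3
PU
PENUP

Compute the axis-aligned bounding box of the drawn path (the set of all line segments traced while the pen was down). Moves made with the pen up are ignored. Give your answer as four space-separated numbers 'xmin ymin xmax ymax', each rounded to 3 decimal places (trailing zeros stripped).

Answer: -20.607 -5 -10 5.607

Derivation:
Executing turtle program step by step:
Start: pos=(-10,-5), heading=135, pen down
FD 15: (-10,-5) -> (-20.607,5.607) [heading=135, draw]
PD: pen down
LT 79: heading 135 -> 214
LT 108: heading 214 -> 322
FD 3: (-20.607,5.607) -> (-18.243,3.76) [heading=322, draw]
PU: pen up
PU: pen up
Final: pos=(-18.243,3.76), heading=322, 2 segment(s) drawn

Segment endpoints: x in {-20.607, -18.243, -10}, y in {-5, 3.76, 5.607}
xmin=-20.607, ymin=-5, xmax=-10, ymax=5.607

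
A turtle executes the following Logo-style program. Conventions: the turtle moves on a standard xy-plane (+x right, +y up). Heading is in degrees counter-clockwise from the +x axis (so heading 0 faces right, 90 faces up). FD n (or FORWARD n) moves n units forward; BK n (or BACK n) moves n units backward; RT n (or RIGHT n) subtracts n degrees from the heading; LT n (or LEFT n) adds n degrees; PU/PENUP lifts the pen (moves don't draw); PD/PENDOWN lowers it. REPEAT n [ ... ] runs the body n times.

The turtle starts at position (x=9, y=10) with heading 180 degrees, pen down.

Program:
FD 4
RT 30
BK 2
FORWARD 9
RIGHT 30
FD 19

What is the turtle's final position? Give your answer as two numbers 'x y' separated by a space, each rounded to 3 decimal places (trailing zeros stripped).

Executing turtle program step by step:
Start: pos=(9,10), heading=180, pen down
FD 4: (9,10) -> (5,10) [heading=180, draw]
RT 30: heading 180 -> 150
BK 2: (5,10) -> (6.732,9) [heading=150, draw]
FD 9: (6.732,9) -> (-1.062,13.5) [heading=150, draw]
RT 30: heading 150 -> 120
FD 19: (-1.062,13.5) -> (-10.562,29.954) [heading=120, draw]
Final: pos=(-10.562,29.954), heading=120, 4 segment(s) drawn

Answer: -10.562 29.954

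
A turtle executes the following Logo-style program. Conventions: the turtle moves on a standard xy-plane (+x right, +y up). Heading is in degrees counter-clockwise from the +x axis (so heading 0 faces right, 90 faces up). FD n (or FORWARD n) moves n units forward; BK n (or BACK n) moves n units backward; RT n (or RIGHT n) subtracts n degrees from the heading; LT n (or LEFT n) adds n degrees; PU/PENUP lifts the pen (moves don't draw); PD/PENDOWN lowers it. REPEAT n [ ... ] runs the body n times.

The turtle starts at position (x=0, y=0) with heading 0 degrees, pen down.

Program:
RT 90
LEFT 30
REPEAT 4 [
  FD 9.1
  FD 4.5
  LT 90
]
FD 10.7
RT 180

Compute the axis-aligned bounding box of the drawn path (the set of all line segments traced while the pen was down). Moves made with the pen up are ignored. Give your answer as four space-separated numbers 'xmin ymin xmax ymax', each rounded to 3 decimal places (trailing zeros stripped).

Executing turtle program step by step:
Start: pos=(0,0), heading=0, pen down
RT 90: heading 0 -> 270
LT 30: heading 270 -> 300
REPEAT 4 [
  -- iteration 1/4 --
  FD 9.1: (0,0) -> (4.55,-7.881) [heading=300, draw]
  FD 4.5: (4.55,-7.881) -> (6.8,-11.778) [heading=300, draw]
  LT 90: heading 300 -> 30
  -- iteration 2/4 --
  FD 9.1: (6.8,-11.778) -> (14.681,-7.228) [heading=30, draw]
  FD 4.5: (14.681,-7.228) -> (18.578,-4.978) [heading=30, draw]
  LT 90: heading 30 -> 120
  -- iteration 3/4 --
  FD 9.1: (18.578,-4.978) -> (14.028,2.903) [heading=120, draw]
  FD 4.5: (14.028,2.903) -> (11.778,6.8) [heading=120, draw]
  LT 90: heading 120 -> 210
  -- iteration 4/4 --
  FD 9.1: (11.778,6.8) -> (3.897,2.25) [heading=210, draw]
  FD 4.5: (3.897,2.25) -> (0,0) [heading=210, draw]
  LT 90: heading 210 -> 300
]
FD 10.7: (0,0) -> (5.35,-9.266) [heading=300, draw]
RT 180: heading 300 -> 120
Final: pos=(5.35,-9.266), heading=120, 9 segment(s) drawn

Segment endpoints: x in {0, 0, 3.897, 4.55, 5.35, 6.8, 11.778, 14.028, 14.681, 18.578}, y in {-11.778, -9.266, -7.881, -7.228, -4.978, 0, 0, 2.25, 2.903, 6.8}
xmin=0, ymin=-11.778, xmax=18.578, ymax=6.8

Answer: 0 -11.778 18.578 6.8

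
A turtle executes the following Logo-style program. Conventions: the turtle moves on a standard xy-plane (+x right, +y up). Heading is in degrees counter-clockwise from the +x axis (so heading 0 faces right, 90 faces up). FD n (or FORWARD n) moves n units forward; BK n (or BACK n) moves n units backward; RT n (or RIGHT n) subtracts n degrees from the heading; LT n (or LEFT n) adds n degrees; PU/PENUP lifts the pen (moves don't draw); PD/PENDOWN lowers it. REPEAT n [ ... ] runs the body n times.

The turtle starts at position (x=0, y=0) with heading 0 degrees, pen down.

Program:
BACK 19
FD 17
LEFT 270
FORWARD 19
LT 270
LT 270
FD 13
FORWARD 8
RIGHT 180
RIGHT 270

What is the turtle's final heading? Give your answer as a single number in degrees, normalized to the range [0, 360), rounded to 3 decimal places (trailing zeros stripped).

Answer: 0

Derivation:
Executing turtle program step by step:
Start: pos=(0,0), heading=0, pen down
BK 19: (0,0) -> (-19,0) [heading=0, draw]
FD 17: (-19,0) -> (-2,0) [heading=0, draw]
LT 270: heading 0 -> 270
FD 19: (-2,0) -> (-2,-19) [heading=270, draw]
LT 270: heading 270 -> 180
LT 270: heading 180 -> 90
FD 13: (-2,-19) -> (-2,-6) [heading=90, draw]
FD 8: (-2,-6) -> (-2,2) [heading=90, draw]
RT 180: heading 90 -> 270
RT 270: heading 270 -> 0
Final: pos=(-2,2), heading=0, 5 segment(s) drawn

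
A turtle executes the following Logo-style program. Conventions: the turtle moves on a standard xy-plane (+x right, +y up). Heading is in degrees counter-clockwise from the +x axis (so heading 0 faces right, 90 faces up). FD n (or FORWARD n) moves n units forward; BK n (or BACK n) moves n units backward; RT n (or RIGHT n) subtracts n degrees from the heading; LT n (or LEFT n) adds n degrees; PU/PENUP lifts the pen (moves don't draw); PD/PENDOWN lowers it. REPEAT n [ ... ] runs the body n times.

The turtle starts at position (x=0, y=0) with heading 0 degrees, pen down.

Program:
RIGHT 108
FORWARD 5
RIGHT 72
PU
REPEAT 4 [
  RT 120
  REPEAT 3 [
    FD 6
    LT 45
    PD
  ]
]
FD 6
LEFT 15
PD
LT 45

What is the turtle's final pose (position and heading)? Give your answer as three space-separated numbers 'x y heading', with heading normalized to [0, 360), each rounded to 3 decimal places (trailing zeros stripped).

Answer: -38.324 34.07 300

Derivation:
Executing turtle program step by step:
Start: pos=(0,0), heading=0, pen down
RT 108: heading 0 -> 252
FD 5: (0,0) -> (-1.545,-4.755) [heading=252, draw]
RT 72: heading 252 -> 180
PU: pen up
REPEAT 4 [
  -- iteration 1/4 --
  RT 120: heading 180 -> 60
  REPEAT 3 [
    -- iteration 1/3 --
    FD 6: (-1.545,-4.755) -> (1.455,0.441) [heading=60, move]
    LT 45: heading 60 -> 105
    PD: pen down
    -- iteration 2/3 --
    FD 6: (1.455,0.441) -> (-0.098,6.236) [heading=105, draw]
    LT 45: heading 105 -> 150
    PD: pen down
    -- iteration 3/3 --
    FD 6: (-0.098,6.236) -> (-5.294,9.236) [heading=150, draw]
    LT 45: heading 150 -> 195
    PD: pen down
  ]
  -- iteration 2/4 --
  RT 120: heading 195 -> 75
  REPEAT 3 [
    -- iteration 1/3 --
    FD 6: (-5.294,9.236) -> (-3.741,15.032) [heading=75, draw]
    LT 45: heading 75 -> 120
    PD: pen down
    -- iteration 2/3 --
    FD 6: (-3.741,15.032) -> (-6.741,20.228) [heading=120, draw]
    LT 45: heading 120 -> 165
    PD: pen down
    -- iteration 3/3 --
    FD 6: (-6.741,20.228) -> (-12.537,21.781) [heading=165, draw]
    LT 45: heading 165 -> 210
    PD: pen down
  ]
  -- iteration 3/4 --
  RT 120: heading 210 -> 90
  REPEAT 3 [
    -- iteration 1/3 --
    FD 6: (-12.537,21.781) -> (-12.537,27.781) [heading=90, draw]
    LT 45: heading 90 -> 135
    PD: pen down
    -- iteration 2/3 --
    FD 6: (-12.537,27.781) -> (-16.779,32.024) [heading=135, draw]
    LT 45: heading 135 -> 180
    PD: pen down
    -- iteration 3/3 --
    FD 6: (-16.779,32.024) -> (-22.779,32.024) [heading=180, draw]
    LT 45: heading 180 -> 225
    PD: pen down
  ]
  -- iteration 4/4 --
  RT 120: heading 225 -> 105
  REPEAT 3 [
    -- iteration 1/3 --
    FD 6: (-22.779,32.024) -> (-24.332,37.819) [heading=105, draw]
    LT 45: heading 105 -> 150
    PD: pen down
    -- iteration 2/3 --
    FD 6: (-24.332,37.819) -> (-29.528,40.819) [heading=150, draw]
    LT 45: heading 150 -> 195
    PD: pen down
    -- iteration 3/3 --
    FD 6: (-29.528,40.819) -> (-35.324,39.266) [heading=195, draw]
    LT 45: heading 195 -> 240
    PD: pen down
  ]
]
FD 6: (-35.324,39.266) -> (-38.324,34.07) [heading=240, draw]
LT 15: heading 240 -> 255
PD: pen down
LT 45: heading 255 -> 300
Final: pos=(-38.324,34.07), heading=300, 13 segment(s) drawn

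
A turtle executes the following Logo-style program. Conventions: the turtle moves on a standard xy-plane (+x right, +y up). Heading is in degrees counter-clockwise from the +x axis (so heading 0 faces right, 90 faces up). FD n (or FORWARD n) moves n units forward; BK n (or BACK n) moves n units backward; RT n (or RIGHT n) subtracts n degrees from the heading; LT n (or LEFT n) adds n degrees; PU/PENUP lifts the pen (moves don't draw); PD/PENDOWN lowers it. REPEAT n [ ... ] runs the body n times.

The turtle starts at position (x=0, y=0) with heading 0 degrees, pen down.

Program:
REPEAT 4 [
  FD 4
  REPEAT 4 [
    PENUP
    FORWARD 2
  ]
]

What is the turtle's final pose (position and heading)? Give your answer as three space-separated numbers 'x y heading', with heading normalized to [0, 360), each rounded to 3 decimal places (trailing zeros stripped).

Answer: 48 0 0

Derivation:
Executing turtle program step by step:
Start: pos=(0,0), heading=0, pen down
REPEAT 4 [
  -- iteration 1/4 --
  FD 4: (0,0) -> (4,0) [heading=0, draw]
  REPEAT 4 [
    -- iteration 1/4 --
    PU: pen up
    FD 2: (4,0) -> (6,0) [heading=0, move]
    -- iteration 2/4 --
    PU: pen up
    FD 2: (6,0) -> (8,0) [heading=0, move]
    -- iteration 3/4 --
    PU: pen up
    FD 2: (8,0) -> (10,0) [heading=0, move]
    -- iteration 4/4 --
    PU: pen up
    FD 2: (10,0) -> (12,0) [heading=0, move]
  ]
  -- iteration 2/4 --
  FD 4: (12,0) -> (16,0) [heading=0, move]
  REPEAT 4 [
    -- iteration 1/4 --
    PU: pen up
    FD 2: (16,0) -> (18,0) [heading=0, move]
    -- iteration 2/4 --
    PU: pen up
    FD 2: (18,0) -> (20,0) [heading=0, move]
    -- iteration 3/4 --
    PU: pen up
    FD 2: (20,0) -> (22,0) [heading=0, move]
    -- iteration 4/4 --
    PU: pen up
    FD 2: (22,0) -> (24,0) [heading=0, move]
  ]
  -- iteration 3/4 --
  FD 4: (24,0) -> (28,0) [heading=0, move]
  REPEAT 4 [
    -- iteration 1/4 --
    PU: pen up
    FD 2: (28,0) -> (30,0) [heading=0, move]
    -- iteration 2/4 --
    PU: pen up
    FD 2: (30,0) -> (32,0) [heading=0, move]
    -- iteration 3/4 --
    PU: pen up
    FD 2: (32,0) -> (34,0) [heading=0, move]
    -- iteration 4/4 --
    PU: pen up
    FD 2: (34,0) -> (36,0) [heading=0, move]
  ]
  -- iteration 4/4 --
  FD 4: (36,0) -> (40,0) [heading=0, move]
  REPEAT 4 [
    -- iteration 1/4 --
    PU: pen up
    FD 2: (40,0) -> (42,0) [heading=0, move]
    -- iteration 2/4 --
    PU: pen up
    FD 2: (42,0) -> (44,0) [heading=0, move]
    -- iteration 3/4 --
    PU: pen up
    FD 2: (44,0) -> (46,0) [heading=0, move]
    -- iteration 4/4 --
    PU: pen up
    FD 2: (46,0) -> (48,0) [heading=0, move]
  ]
]
Final: pos=(48,0), heading=0, 1 segment(s) drawn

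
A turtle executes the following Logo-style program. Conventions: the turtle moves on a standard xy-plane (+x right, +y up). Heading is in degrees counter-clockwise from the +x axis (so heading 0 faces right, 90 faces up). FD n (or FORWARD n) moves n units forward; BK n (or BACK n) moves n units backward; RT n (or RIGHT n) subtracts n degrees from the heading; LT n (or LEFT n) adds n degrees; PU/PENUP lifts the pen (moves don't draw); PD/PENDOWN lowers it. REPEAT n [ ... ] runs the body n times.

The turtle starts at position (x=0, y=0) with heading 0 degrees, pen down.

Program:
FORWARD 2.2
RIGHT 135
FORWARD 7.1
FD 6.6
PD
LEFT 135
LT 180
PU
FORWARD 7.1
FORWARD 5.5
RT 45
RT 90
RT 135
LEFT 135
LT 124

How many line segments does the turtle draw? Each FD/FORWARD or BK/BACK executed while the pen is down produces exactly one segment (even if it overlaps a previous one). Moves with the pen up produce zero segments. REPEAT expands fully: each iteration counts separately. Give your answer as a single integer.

Executing turtle program step by step:
Start: pos=(0,0), heading=0, pen down
FD 2.2: (0,0) -> (2.2,0) [heading=0, draw]
RT 135: heading 0 -> 225
FD 7.1: (2.2,0) -> (-2.82,-5.02) [heading=225, draw]
FD 6.6: (-2.82,-5.02) -> (-7.487,-9.687) [heading=225, draw]
PD: pen down
LT 135: heading 225 -> 0
LT 180: heading 0 -> 180
PU: pen up
FD 7.1: (-7.487,-9.687) -> (-14.587,-9.687) [heading=180, move]
FD 5.5: (-14.587,-9.687) -> (-20.087,-9.687) [heading=180, move]
RT 45: heading 180 -> 135
RT 90: heading 135 -> 45
RT 135: heading 45 -> 270
LT 135: heading 270 -> 45
LT 124: heading 45 -> 169
Final: pos=(-20.087,-9.687), heading=169, 3 segment(s) drawn
Segments drawn: 3

Answer: 3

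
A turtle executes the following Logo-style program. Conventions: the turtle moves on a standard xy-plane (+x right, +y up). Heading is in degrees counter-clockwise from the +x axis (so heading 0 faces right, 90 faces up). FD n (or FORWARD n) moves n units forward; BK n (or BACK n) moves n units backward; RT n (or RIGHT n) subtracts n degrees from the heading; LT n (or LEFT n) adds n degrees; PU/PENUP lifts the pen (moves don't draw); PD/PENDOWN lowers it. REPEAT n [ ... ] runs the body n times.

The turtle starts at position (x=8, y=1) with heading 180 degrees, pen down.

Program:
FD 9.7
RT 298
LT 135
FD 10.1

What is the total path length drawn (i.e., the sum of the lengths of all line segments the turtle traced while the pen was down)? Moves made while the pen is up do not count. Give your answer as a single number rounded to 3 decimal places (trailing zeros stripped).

Executing turtle program step by step:
Start: pos=(8,1), heading=180, pen down
FD 9.7: (8,1) -> (-1.7,1) [heading=180, draw]
RT 298: heading 180 -> 242
LT 135: heading 242 -> 17
FD 10.1: (-1.7,1) -> (7.959,3.953) [heading=17, draw]
Final: pos=(7.959,3.953), heading=17, 2 segment(s) drawn

Segment lengths:
  seg 1: (8,1) -> (-1.7,1), length = 9.7
  seg 2: (-1.7,1) -> (7.959,3.953), length = 10.1
Total = 19.8

Answer: 19.8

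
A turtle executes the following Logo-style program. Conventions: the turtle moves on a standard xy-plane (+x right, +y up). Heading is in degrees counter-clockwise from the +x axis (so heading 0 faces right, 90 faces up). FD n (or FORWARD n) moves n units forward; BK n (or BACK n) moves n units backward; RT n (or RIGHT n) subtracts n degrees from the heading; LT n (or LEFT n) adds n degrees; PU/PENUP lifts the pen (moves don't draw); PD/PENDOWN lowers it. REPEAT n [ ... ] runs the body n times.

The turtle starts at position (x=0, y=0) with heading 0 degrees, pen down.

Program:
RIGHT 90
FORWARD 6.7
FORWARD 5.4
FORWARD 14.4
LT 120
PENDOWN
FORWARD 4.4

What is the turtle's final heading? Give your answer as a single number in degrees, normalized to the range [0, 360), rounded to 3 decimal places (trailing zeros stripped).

Executing turtle program step by step:
Start: pos=(0,0), heading=0, pen down
RT 90: heading 0 -> 270
FD 6.7: (0,0) -> (0,-6.7) [heading=270, draw]
FD 5.4: (0,-6.7) -> (0,-12.1) [heading=270, draw]
FD 14.4: (0,-12.1) -> (0,-26.5) [heading=270, draw]
LT 120: heading 270 -> 30
PD: pen down
FD 4.4: (0,-26.5) -> (3.811,-24.3) [heading=30, draw]
Final: pos=(3.811,-24.3), heading=30, 4 segment(s) drawn

Answer: 30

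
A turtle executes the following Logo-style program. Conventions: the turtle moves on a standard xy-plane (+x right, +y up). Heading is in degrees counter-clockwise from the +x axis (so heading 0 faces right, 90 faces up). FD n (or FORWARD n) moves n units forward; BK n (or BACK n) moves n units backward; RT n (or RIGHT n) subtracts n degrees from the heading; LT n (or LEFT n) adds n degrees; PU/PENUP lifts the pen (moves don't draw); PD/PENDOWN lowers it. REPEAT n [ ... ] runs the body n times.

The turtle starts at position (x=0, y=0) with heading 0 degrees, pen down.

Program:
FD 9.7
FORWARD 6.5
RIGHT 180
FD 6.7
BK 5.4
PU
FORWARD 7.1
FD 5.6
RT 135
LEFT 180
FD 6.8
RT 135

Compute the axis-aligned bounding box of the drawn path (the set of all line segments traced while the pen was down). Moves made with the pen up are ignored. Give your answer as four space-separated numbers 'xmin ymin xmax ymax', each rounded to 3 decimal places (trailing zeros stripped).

Executing turtle program step by step:
Start: pos=(0,0), heading=0, pen down
FD 9.7: (0,0) -> (9.7,0) [heading=0, draw]
FD 6.5: (9.7,0) -> (16.2,0) [heading=0, draw]
RT 180: heading 0 -> 180
FD 6.7: (16.2,0) -> (9.5,0) [heading=180, draw]
BK 5.4: (9.5,0) -> (14.9,0) [heading=180, draw]
PU: pen up
FD 7.1: (14.9,0) -> (7.8,0) [heading=180, move]
FD 5.6: (7.8,0) -> (2.2,0) [heading=180, move]
RT 135: heading 180 -> 45
LT 180: heading 45 -> 225
FD 6.8: (2.2,0) -> (-2.608,-4.808) [heading=225, move]
RT 135: heading 225 -> 90
Final: pos=(-2.608,-4.808), heading=90, 4 segment(s) drawn

Segment endpoints: x in {0, 9.5, 9.7, 14.9, 16.2}, y in {0, 0, 0}
xmin=0, ymin=0, xmax=16.2, ymax=0

Answer: 0 0 16.2 0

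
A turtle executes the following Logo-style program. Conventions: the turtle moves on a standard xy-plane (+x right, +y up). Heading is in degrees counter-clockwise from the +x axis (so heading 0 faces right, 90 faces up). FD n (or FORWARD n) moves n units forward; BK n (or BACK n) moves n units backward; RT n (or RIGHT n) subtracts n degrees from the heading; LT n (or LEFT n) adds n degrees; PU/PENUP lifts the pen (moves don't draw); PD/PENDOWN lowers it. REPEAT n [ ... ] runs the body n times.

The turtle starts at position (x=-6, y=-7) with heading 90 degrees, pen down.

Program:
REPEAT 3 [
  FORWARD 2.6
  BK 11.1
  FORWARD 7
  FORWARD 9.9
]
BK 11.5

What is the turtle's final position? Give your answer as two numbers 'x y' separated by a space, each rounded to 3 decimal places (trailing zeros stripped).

Answer: -6 6.7

Derivation:
Executing turtle program step by step:
Start: pos=(-6,-7), heading=90, pen down
REPEAT 3 [
  -- iteration 1/3 --
  FD 2.6: (-6,-7) -> (-6,-4.4) [heading=90, draw]
  BK 11.1: (-6,-4.4) -> (-6,-15.5) [heading=90, draw]
  FD 7: (-6,-15.5) -> (-6,-8.5) [heading=90, draw]
  FD 9.9: (-6,-8.5) -> (-6,1.4) [heading=90, draw]
  -- iteration 2/3 --
  FD 2.6: (-6,1.4) -> (-6,4) [heading=90, draw]
  BK 11.1: (-6,4) -> (-6,-7.1) [heading=90, draw]
  FD 7: (-6,-7.1) -> (-6,-0.1) [heading=90, draw]
  FD 9.9: (-6,-0.1) -> (-6,9.8) [heading=90, draw]
  -- iteration 3/3 --
  FD 2.6: (-6,9.8) -> (-6,12.4) [heading=90, draw]
  BK 11.1: (-6,12.4) -> (-6,1.3) [heading=90, draw]
  FD 7: (-6,1.3) -> (-6,8.3) [heading=90, draw]
  FD 9.9: (-6,8.3) -> (-6,18.2) [heading=90, draw]
]
BK 11.5: (-6,18.2) -> (-6,6.7) [heading=90, draw]
Final: pos=(-6,6.7), heading=90, 13 segment(s) drawn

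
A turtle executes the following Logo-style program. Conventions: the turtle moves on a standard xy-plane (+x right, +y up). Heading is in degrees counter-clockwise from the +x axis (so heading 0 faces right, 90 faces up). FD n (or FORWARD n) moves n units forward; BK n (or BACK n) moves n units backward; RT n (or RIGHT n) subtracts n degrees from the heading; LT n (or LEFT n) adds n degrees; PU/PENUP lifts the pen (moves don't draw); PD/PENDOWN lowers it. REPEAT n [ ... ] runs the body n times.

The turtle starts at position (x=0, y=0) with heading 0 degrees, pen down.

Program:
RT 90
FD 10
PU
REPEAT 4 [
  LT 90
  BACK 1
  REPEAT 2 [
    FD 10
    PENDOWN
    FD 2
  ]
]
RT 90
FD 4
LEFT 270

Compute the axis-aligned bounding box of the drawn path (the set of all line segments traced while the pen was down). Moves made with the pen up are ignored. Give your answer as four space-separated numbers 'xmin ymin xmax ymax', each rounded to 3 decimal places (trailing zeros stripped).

Answer: -4 -11 24 14

Derivation:
Executing turtle program step by step:
Start: pos=(0,0), heading=0, pen down
RT 90: heading 0 -> 270
FD 10: (0,0) -> (0,-10) [heading=270, draw]
PU: pen up
REPEAT 4 [
  -- iteration 1/4 --
  LT 90: heading 270 -> 0
  BK 1: (0,-10) -> (-1,-10) [heading=0, move]
  REPEAT 2 [
    -- iteration 1/2 --
    FD 10: (-1,-10) -> (9,-10) [heading=0, move]
    PD: pen down
    FD 2: (9,-10) -> (11,-10) [heading=0, draw]
    -- iteration 2/2 --
    FD 10: (11,-10) -> (21,-10) [heading=0, draw]
    PD: pen down
    FD 2: (21,-10) -> (23,-10) [heading=0, draw]
  ]
  -- iteration 2/4 --
  LT 90: heading 0 -> 90
  BK 1: (23,-10) -> (23,-11) [heading=90, draw]
  REPEAT 2 [
    -- iteration 1/2 --
    FD 10: (23,-11) -> (23,-1) [heading=90, draw]
    PD: pen down
    FD 2: (23,-1) -> (23,1) [heading=90, draw]
    -- iteration 2/2 --
    FD 10: (23,1) -> (23,11) [heading=90, draw]
    PD: pen down
    FD 2: (23,11) -> (23,13) [heading=90, draw]
  ]
  -- iteration 3/4 --
  LT 90: heading 90 -> 180
  BK 1: (23,13) -> (24,13) [heading=180, draw]
  REPEAT 2 [
    -- iteration 1/2 --
    FD 10: (24,13) -> (14,13) [heading=180, draw]
    PD: pen down
    FD 2: (14,13) -> (12,13) [heading=180, draw]
    -- iteration 2/2 --
    FD 10: (12,13) -> (2,13) [heading=180, draw]
    PD: pen down
    FD 2: (2,13) -> (0,13) [heading=180, draw]
  ]
  -- iteration 4/4 --
  LT 90: heading 180 -> 270
  BK 1: (0,13) -> (0,14) [heading=270, draw]
  REPEAT 2 [
    -- iteration 1/2 --
    FD 10: (0,14) -> (0,4) [heading=270, draw]
    PD: pen down
    FD 2: (0,4) -> (0,2) [heading=270, draw]
    -- iteration 2/2 --
    FD 10: (0,2) -> (0,-8) [heading=270, draw]
    PD: pen down
    FD 2: (0,-8) -> (0,-10) [heading=270, draw]
  ]
]
RT 90: heading 270 -> 180
FD 4: (0,-10) -> (-4,-10) [heading=180, draw]
LT 270: heading 180 -> 90
Final: pos=(-4,-10), heading=90, 20 segment(s) drawn

Segment endpoints: x in {-4, 0, 0, 0, 0, 0, 0, 0, 2, 9, 11, 12, 14, 21, 23, 24}, y in {-11, -10, -10, -8, -1, 0, 1, 2, 4, 11, 13, 13, 13, 14}
xmin=-4, ymin=-11, xmax=24, ymax=14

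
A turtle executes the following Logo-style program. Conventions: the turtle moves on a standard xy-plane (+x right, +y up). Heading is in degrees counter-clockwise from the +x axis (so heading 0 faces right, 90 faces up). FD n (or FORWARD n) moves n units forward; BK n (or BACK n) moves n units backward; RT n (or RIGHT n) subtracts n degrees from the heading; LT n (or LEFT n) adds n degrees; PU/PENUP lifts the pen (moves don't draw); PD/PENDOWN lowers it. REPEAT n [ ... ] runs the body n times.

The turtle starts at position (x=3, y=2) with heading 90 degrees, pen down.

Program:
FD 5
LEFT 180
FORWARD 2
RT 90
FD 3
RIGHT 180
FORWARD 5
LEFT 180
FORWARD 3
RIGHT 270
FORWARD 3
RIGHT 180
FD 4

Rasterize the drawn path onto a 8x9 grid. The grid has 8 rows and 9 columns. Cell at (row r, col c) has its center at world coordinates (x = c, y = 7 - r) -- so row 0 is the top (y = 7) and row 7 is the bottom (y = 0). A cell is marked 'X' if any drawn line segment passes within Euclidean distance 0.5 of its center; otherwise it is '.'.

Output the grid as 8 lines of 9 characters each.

Answer: ...X.....
..XX.....
XXXXXX...
..XX.....
..XX.....
..XX.....
.........
.........

Derivation:
Segment 0: (3,2) -> (3,7)
Segment 1: (3,7) -> (3,5)
Segment 2: (3,5) -> (0,5)
Segment 3: (0,5) -> (5,5)
Segment 4: (5,5) -> (2,5)
Segment 5: (2,5) -> (2,2)
Segment 6: (2,2) -> (2,6)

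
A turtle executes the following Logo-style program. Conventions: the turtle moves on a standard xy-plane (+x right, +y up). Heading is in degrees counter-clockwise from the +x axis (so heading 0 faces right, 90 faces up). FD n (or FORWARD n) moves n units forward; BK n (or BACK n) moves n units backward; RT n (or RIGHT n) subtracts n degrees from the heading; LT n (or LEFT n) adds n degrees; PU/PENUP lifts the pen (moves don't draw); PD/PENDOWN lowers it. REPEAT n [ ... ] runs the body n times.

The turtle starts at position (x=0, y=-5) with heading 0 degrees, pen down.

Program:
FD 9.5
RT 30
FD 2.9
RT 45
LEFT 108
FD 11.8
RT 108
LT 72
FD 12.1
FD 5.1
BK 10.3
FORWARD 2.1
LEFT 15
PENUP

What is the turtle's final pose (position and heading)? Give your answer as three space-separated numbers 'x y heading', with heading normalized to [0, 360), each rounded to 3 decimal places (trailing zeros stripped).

Answer: 30.895 -0.494 12

Derivation:
Executing turtle program step by step:
Start: pos=(0,-5), heading=0, pen down
FD 9.5: (0,-5) -> (9.5,-5) [heading=0, draw]
RT 30: heading 0 -> 330
FD 2.9: (9.5,-5) -> (12.011,-6.45) [heading=330, draw]
RT 45: heading 330 -> 285
LT 108: heading 285 -> 33
FD 11.8: (12.011,-6.45) -> (21.908,-0.023) [heading=33, draw]
RT 108: heading 33 -> 285
LT 72: heading 285 -> 357
FD 12.1: (21.908,-0.023) -> (33.991,-0.657) [heading=357, draw]
FD 5.1: (33.991,-0.657) -> (39.084,-0.923) [heading=357, draw]
BK 10.3: (39.084,-0.923) -> (28.798,-0.384) [heading=357, draw]
FD 2.1: (28.798,-0.384) -> (30.895,-0.494) [heading=357, draw]
LT 15: heading 357 -> 12
PU: pen up
Final: pos=(30.895,-0.494), heading=12, 7 segment(s) drawn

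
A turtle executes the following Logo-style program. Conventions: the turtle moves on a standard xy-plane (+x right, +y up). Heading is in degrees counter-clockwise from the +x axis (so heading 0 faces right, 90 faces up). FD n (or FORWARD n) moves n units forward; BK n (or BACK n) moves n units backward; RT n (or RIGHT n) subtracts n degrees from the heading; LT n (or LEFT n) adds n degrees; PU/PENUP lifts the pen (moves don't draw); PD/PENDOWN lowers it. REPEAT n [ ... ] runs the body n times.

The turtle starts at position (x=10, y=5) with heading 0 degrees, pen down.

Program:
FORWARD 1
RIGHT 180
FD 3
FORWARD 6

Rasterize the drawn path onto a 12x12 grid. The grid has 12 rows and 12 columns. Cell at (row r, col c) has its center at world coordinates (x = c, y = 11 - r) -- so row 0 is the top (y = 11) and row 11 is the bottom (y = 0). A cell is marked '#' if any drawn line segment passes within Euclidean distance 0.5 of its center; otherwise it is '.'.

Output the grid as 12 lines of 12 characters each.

Segment 0: (10,5) -> (11,5)
Segment 1: (11,5) -> (8,5)
Segment 2: (8,5) -> (2,5)

Answer: ............
............
............
............
............
............
..##########
............
............
............
............
............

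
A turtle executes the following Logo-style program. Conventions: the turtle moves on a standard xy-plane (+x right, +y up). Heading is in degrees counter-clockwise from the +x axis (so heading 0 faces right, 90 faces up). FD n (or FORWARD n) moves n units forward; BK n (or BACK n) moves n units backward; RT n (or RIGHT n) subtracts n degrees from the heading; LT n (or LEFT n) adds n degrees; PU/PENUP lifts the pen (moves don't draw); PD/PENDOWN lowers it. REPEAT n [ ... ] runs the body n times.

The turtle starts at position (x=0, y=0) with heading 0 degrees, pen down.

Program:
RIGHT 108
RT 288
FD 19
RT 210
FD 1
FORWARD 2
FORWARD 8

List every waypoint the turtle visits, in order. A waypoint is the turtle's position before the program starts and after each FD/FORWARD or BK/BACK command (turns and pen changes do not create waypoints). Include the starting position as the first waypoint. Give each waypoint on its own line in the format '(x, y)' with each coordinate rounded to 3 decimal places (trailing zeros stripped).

Executing turtle program step by step:
Start: pos=(0,0), heading=0, pen down
RT 108: heading 0 -> 252
RT 288: heading 252 -> 324
FD 19: (0,0) -> (15.371,-11.168) [heading=324, draw]
RT 210: heading 324 -> 114
FD 1: (15.371,-11.168) -> (14.965,-10.254) [heading=114, draw]
FD 2: (14.965,-10.254) -> (14.151,-8.427) [heading=114, draw]
FD 8: (14.151,-8.427) -> (10.897,-1.119) [heading=114, draw]
Final: pos=(10.897,-1.119), heading=114, 4 segment(s) drawn
Waypoints (5 total):
(0, 0)
(15.371, -11.168)
(14.965, -10.254)
(14.151, -8.427)
(10.897, -1.119)

Answer: (0, 0)
(15.371, -11.168)
(14.965, -10.254)
(14.151, -8.427)
(10.897, -1.119)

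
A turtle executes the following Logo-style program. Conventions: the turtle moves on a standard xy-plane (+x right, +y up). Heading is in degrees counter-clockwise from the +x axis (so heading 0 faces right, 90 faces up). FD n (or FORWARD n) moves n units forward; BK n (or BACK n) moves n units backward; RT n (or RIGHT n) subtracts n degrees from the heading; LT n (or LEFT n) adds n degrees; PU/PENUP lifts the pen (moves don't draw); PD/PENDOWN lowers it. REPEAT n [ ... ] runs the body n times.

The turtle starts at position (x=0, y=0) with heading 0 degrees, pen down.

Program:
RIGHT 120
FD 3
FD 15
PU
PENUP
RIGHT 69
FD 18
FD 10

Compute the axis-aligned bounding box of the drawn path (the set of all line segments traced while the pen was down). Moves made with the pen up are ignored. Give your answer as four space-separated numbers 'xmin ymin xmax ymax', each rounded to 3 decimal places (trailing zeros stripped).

Executing turtle program step by step:
Start: pos=(0,0), heading=0, pen down
RT 120: heading 0 -> 240
FD 3: (0,0) -> (-1.5,-2.598) [heading=240, draw]
FD 15: (-1.5,-2.598) -> (-9,-15.588) [heading=240, draw]
PU: pen up
PU: pen up
RT 69: heading 240 -> 171
FD 18: (-9,-15.588) -> (-26.778,-12.773) [heading=171, move]
FD 10: (-26.778,-12.773) -> (-36.655,-11.208) [heading=171, move]
Final: pos=(-36.655,-11.208), heading=171, 2 segment(s) drawn

Segment endpoints: x in {-9, -1.5, 0}, y in {-15.588, -2.598, 0}
xmin=-9, ymin=-15.588, xmax=0, ymax=0

Answer: -9 -15.588 0 0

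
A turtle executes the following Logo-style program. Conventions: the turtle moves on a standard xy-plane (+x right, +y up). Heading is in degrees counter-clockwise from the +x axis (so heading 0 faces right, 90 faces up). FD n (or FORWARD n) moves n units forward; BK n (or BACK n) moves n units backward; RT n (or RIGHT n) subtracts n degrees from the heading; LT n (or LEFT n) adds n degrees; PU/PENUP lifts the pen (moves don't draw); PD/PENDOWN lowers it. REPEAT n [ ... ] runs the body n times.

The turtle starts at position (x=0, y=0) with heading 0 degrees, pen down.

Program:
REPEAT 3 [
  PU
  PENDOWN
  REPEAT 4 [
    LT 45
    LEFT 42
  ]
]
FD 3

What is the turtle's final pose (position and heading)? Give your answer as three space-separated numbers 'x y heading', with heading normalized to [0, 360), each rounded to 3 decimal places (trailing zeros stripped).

Executing turtle program step by step:
Start: pos=(0,0), heading=0, pen down
REPEAT 3 [
  -- iteration 1/3 --
  PU: pen up
  PD: pen down
  REPEAT 4 [
    -- iteration 1/4 --
    LT 45: heading 0 -> 45
    LT 42: heading 45 -> 87
    -- iteration 2/4 --
    LT 45: heading 87 -> 132
    LT 42: heading 132 -> 174
    -- iteration 3/4 --
    LT 45: heading 174 -> 219
    LT 42: heading 219 -> 261
    -- iteration 4/4 --
    LT 45: heading 261 -> 306
    LT 42: heading 306 -> 348
  ]
  -- iteration 2/3 --
  PU: pen up
  PD: pen down
  REPEAT 4 [
    -- iteration 1/4 --
    LT 45: heading 348 -> 33
    LT 42: heading 33 -> 75
    -- iteration 2/4 --
    LT 45: heading 75 -> 120
    LT 42: heading 120 -> 162
    -- iteration 3/4 --
    LT 45: heading 162 -> 207
    LT 42: heading 207 -> 249
    -- iteration 4/4 --
    LT 45: heading 249 -> 294
    LT 42: heading 294 -> 336
  ]
  -- iteration 3/3 --
  PU: pen up
  PD: pen down
  REPEAT 4 [
    -- iteration 1/4 --
    LT 45: heading 336 -> 21
    LT 42: heading 21 -> 63
    -- iteration 2/4 --
    LT 45: heading 63 -> 108
    LT 42: heading 108 -> 150
    -- iteration 3/4 --
    LT 45: heading 150 -> 195
    LT 42: heading 195 -> 237
    -- iteration 4/4 --
    LT 45: heading 237 -> 282
    LT 42: heading 282 -> 324
  ]
]
FD 3: (0,0) -> (2.427,-1.763) [heading=324, draw]
Final: pos=(2.427,-1.763), heading=324, 1 segment(s) drawn

Answer: 2.427 -1.763 324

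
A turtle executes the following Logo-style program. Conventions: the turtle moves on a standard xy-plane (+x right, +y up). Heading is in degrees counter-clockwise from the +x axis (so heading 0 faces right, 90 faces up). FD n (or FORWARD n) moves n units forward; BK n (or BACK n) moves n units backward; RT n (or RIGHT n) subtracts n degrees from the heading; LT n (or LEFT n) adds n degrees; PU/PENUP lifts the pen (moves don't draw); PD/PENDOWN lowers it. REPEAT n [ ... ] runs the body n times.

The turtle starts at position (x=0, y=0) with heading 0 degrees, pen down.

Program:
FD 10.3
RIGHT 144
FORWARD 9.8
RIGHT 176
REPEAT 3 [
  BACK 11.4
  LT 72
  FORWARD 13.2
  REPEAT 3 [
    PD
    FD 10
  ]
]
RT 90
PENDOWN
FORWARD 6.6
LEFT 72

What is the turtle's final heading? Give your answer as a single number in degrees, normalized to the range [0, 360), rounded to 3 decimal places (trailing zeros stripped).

Answer: 238

Derivation:
Executing turtle program step by step:
Start: pos=(0,0), heading=0, pen down
FD 10.3: (0,0) -> (10.3,0) [heading=0, draw]
RT 144: heading 0 -> 216
FD 9.8: (10.3,0) -> (2.372,-5.76) [heading=216, draw]
RT 176: heading 216 -> 40
REPEAT 3 [
  -- iteration 1/3 --
  BK 11.4: (2.372,-5.76) -> (-6.361,-13.088) [heading=40, draw]
  LT 72: heading 40 -> 112
  FD 13.2: (-6.361,-13.088) -> (-11.306,-0.849) [heading=112, draw]
  REPEAT 3 [
    -- iteration 1/3 --
    PD: pen down
    FD 10: (-11.306,-0.849) -> (-15.052,8.423) [heading=112, draw]
    -- iteration 2/3 --
    PD: pen down
    FD 10: (-15.052,8.423) -> (-18.798,17.694) [heading=112, draw]
    -- iteration 3/3 --
    PD: pen down
    FD 10: (-18.798,17.694) -> (-22.544,26.966) [heading=112, draw]
  ]
  -- iteration 2/3 --
  BK 11.4: (-22.544,26.966) -> (-18.274,16.396) [heading=112, draw]
  LT 72: heading 112 -> 184
  FD 13.2: (-18.274,16.396) -> (-31.442,15.476) [heading=184, draw]
  REPEAT 3 [
    -- iteration 1/3 --
    PD: pen down
    FD 10: (-31.442,15.476) -> (-41.417,14.778) [heading=184, draw]
    -- iteration 2/3 --
    PD: pen down
    FD 10: (-41.417,14.778) -> (-51.393,14.08) [heading=184, draw]
    -- iteration 3/3 --
    PD: pen down
    FD 10: (-51.393,14.08) -> (-61.369,13.383) [heading=184, draw]
  ]
  -- iteration 3/3 --
  BK 11.4: (-61.369,13.383) -> (-49.996,14.178) [heading=184, draw]
  LT 72: heading 184 -> 256
  FD 13.2: (-49.996,14.178) -> (-53.19,1.37) [heading=256, draw]
  REPEAT 3 [
    -- iteration 1/3 --
    PD: pen down
    FD 10: (-53.19,1.37) -> (-55.609,-8.333) [heading=256, draw]
    -- iteration 2/3 --
    PD: pen down
    FD 10: (-55.609,-8.333) -> (-58.028,-18.036) [heading=256, draw]
    -- iteration 3/3 --
    PD: pen down
    FD 10: (-58.028,-18.036) -> (-60.447,-27.739) [heading=256, draw]
  ]
]
RT 90: heading 256 -> 166
PD: pen down
FD 6.6: (-60.447,-27.739) -> (-66.851,-26.142) [heading=166, draw]
LT 72: heading 166 -> 238
Final: pos=(-66.851,-26.142), heading=238, 18 segment(s) drawn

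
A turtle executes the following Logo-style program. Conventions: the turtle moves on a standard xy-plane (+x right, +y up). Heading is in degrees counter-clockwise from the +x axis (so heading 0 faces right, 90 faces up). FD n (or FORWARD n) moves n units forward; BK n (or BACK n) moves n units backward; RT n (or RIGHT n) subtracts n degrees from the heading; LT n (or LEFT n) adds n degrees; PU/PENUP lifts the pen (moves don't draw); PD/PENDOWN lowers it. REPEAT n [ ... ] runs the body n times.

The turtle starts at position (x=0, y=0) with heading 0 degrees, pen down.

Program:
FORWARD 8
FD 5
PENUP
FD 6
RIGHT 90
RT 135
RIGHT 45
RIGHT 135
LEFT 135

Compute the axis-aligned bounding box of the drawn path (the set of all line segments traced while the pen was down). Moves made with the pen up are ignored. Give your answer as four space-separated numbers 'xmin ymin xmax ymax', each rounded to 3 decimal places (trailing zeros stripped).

Answer: 0 0 13 0

Derivation:
Executing turtle program step by step:
Start: pos=(0,0), heading=0, pen down
FD 8: (0,0) -> (8,0) [heading=0, draw]
FD 5: (8,0) -> (13,0) [heading=0, draw]
PU: pen up
FD 6: (13,0) -> (19,0) [heading=0, move]
RT 90: heading 0 -> 270
RT 135: heading 270 -> 135
RT 45: heading 135 -> 90
RT 135: heading 90 -> 315
LT 135: heading 315 -> 90
Final: pos=(19,0), heading=90, 2 segment(s) drawn

Segment endpoints: x in {0, 8, 13}, y in {0}
xmin=0, ymin=0, xmax=13, ymax=0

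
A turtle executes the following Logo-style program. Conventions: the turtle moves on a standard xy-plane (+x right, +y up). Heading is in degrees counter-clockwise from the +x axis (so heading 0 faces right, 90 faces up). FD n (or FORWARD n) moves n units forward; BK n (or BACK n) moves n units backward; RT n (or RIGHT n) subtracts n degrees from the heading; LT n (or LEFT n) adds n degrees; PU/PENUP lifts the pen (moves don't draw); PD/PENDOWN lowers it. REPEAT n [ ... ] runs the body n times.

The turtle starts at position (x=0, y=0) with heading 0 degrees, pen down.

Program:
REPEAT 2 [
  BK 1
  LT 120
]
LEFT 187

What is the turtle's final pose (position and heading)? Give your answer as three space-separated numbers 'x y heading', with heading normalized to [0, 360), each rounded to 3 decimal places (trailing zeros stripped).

Executing turtle program step by step:
Start: pos=(0,0), heading=0, pen down
REPEAT 2 [
  -- iteration 1/2 --
  BK 1: (0,0) -> (-1,0) [heading=0, draw]
  LT 120: heading 0 -> 120
  -- iteration 2/2 --
  BK 1: (-1,0) -> (-0.5,-0.866) [heading=120, draw]
  LT 120: heading 120 -> 240
]
LT 187: heading 240 -> 67
Final: pos=(-0.5,-0.866), heading=67, 2 segment(s) drawn

Answer: -0.5 -0.866 67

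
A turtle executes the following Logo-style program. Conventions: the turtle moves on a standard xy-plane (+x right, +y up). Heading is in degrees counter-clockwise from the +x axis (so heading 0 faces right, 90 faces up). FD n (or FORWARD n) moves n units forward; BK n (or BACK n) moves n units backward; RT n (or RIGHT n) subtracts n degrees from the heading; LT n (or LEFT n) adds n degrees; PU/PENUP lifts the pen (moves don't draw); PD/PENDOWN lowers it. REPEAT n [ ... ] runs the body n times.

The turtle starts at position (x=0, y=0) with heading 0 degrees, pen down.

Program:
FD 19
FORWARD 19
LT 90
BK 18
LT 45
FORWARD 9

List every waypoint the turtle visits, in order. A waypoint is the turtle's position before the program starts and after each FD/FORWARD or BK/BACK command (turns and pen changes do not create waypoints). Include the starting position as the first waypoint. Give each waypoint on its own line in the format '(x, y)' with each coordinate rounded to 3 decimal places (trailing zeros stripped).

Executing turtle program step by step:
Start: pos=(0,0), heading=0, pen down
FD 19: (0,0) -> (19,0) [heading=0, draw]
FD 19: (19,0) -> (38,0) [heading=0, draw]
LT 90: heading 0 -> 90
BK 18: (38,0) -> (38,-18) [heading=90, draw]
LT 45: heading 90 -> 135
FD 9: (38,-18) -> (31.636,-11.636) [heading=135, draw]
Final: pos=(31.636,-11.636), heading=135, 4 segment(s) drawn
Waypoints (5 total):
(0, 0)
(19, 0)
(38, 0)
(38, -18)
(31.636, -11.636)

Answer: (0, 0)
(19, 0)
(38, 0)
(38, -18)
(31.636, -11.636)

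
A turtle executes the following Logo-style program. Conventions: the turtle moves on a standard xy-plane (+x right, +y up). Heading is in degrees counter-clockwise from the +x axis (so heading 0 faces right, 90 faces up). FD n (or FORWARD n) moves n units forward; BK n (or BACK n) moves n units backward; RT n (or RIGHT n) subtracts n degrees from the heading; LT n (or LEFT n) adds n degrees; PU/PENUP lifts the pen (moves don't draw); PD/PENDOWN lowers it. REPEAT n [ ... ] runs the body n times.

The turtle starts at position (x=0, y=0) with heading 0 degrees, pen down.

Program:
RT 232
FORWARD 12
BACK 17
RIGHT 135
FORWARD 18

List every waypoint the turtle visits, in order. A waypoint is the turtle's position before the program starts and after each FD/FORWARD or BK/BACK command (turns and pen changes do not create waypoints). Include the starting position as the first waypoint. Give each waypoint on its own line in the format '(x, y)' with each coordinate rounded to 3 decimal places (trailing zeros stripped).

Answer: (0, 0)
(-7.388, 9.456)
(3.078, -3.94)
(20.944, -6.134)

Derivation:
Executing turtle program step by step:
Start: pos=(0,0), heading=0, pen down
RT 232: heading 0 -> 128
FD 12: (0,0) -> (-7.388,9.456) [heading=128, draw]
BK 17: (-7.388,9.456) -> (3.078,-3.94) [heading=128, draw]
RT 135: heading 128 -> 353
FD 18: (3.078,-3.94) -> (20.944,-6.134) [heading=353, draw]
Final: pos=(20.944,-6.134), heading=353, 3 segment(s) drawn
Waypoints (4 total):
(0, 0)
(-7.388, 9.456)
(3.078, -3.94)
(20.944, -6.134)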